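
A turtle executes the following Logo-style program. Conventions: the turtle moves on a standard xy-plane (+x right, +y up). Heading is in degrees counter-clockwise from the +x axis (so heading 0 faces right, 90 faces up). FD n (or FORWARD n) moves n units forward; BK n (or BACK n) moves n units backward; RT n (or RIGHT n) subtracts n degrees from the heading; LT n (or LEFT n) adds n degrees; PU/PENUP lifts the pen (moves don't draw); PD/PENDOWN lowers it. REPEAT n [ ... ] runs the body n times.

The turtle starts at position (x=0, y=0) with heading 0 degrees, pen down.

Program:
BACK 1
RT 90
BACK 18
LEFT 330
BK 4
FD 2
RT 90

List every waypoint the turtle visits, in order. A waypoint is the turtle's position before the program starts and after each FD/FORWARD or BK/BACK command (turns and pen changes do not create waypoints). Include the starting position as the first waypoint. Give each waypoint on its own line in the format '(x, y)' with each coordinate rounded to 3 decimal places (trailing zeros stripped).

Answer: (0, 0)
(-1, 0)
(-1, 18)
(1, 21.464)
(0, 19.732)

Derivation:
Executing turtle program step by step:
Start: pos=(0,0), heading=0, pen down
BK 1: (0,0) -> (-1,0) [heading=0, draw]
RT 90: heading 0 -> 270
BK 18: (-1,0) -> (-1,18) [heading=270, draw]
LT 330: heading 270 -> 240
BK 4: (-1,18) -> (1,21.464) [heading=240, draw]
FD 2: (1,21.464) -> (0,19.732) [heading=240, draw]
RT 90: heading 240 -> 150
Final: pos=(0,19.732), heading=150, 4 segment(s) drawn
Waypoints (5 total):
(0, 0)
(-1, 0)
(-1, 18)
(1, 21.464)
(0, 19.732)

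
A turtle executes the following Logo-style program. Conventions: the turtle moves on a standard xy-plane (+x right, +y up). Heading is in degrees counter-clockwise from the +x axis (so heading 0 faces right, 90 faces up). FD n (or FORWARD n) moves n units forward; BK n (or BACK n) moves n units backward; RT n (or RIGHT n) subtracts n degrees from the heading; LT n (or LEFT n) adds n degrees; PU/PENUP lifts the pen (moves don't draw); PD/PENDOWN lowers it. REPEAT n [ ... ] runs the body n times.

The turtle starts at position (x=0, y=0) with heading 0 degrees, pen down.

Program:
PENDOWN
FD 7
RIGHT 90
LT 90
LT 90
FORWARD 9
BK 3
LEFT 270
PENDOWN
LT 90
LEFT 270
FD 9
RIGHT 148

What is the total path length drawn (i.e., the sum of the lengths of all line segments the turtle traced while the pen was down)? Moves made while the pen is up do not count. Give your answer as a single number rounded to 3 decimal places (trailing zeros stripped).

Answer: 28

Derivation:
Executing turtle program step by step:
Start: pos=(0,0), heading=0, pen down
PD: pen down
FD 7: (0,0) -> (7,0) [heading=0, draw]
RT 90: heading 0 -> 270
LT 90: heading 270 -> 0
LT 90: heading 0 -> 90
FD 9: (7,0) -> (7,9) [heading=90, draw]
BK 3: (7,9) -> (7,6) [heading=90, draw]
LT 270: heading 90 -> 0
PD: pen down
LT 90: heading 0 -> 90
LT 270: heading 90 -> 0
FD 9: (7,6) -> (16,6) [heading=0, draw]
RT 148: heading 0 -> 212
Final: pos=(16,6), heading=212, 4 segment(s) drawn

Segment lengths:
  seg 1: (0,0) -> (7,0), length = 7
  seg 2: (7,0) -> (7,9), length = 9
  seg 3: (7,9) -> (7,6), length = 3
  seg 4: (7,6) -> (16,6), length = 9
Total = 28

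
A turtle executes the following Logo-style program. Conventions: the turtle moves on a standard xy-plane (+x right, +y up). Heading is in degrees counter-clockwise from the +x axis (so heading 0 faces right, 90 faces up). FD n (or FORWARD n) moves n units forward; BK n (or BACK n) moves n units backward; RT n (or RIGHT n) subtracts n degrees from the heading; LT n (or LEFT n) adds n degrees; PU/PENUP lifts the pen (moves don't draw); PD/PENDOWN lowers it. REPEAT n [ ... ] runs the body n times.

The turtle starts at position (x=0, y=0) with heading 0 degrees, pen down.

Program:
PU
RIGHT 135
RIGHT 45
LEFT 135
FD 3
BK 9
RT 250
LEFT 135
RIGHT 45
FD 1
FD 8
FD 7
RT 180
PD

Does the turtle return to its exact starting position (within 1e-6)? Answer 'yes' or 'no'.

Executing turtle program step by step:
Start: pos=(0,0), heading=0, pen down
PU: pen up
RT 135: heading 0 -> 225
RT 45: heading 225 -> 180
LT 135: heading 180 -> 315
FD 3: (0,0) -> (2.121,-2.121) [heading=315, move]
BK 9: (2.121,-2.121) -> (-4.243,4.243) [heading=315, move]
RT 250: heading 315 -> 65
LT 135: heading 65 -> 200
RT 45: heading 200 -> 155
FD 1: (-4.243,4.243) -> (-5.149,4.665) [heading=155, move]
FD 8: (-5.149,4.665) -> (-12.399,8.046) [heading=155, move]
FD 7: (-12.399,8.046) -> (-18.744,11.005) [heading=155, move]
RT 180: heading 155 -> 335
PD: pen down
Final: pos=(-18.744,11.005), heading=335, 0 segment(s) drawn

Start position: (0, 0)
Final position: (-18.744, 11.005)
Distance = 21.735; >= 1e-6 -> NOT closed

Answer: no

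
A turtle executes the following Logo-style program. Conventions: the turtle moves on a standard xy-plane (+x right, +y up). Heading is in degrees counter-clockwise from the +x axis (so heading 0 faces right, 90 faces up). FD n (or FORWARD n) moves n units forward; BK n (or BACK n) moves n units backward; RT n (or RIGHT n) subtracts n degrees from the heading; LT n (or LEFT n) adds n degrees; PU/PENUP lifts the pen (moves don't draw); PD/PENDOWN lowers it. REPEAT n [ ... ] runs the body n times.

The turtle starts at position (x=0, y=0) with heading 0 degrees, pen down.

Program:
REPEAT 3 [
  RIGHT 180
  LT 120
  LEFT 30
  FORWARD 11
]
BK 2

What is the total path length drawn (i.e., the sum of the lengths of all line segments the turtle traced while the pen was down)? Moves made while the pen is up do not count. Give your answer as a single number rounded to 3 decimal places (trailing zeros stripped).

Executing turtle program step by step:
Start: pos=(0,0), heading=0, pen down
REPEAT 3 [
  -- iteration 1/3 --
  RT 180: heading 0 -> 180
  LT 120: heading 180 -> 300
  LT 30: heading 300 -> 330
  FD 11: (0,0) -> (9.526,-5.5) [heading=330, draw]
  -- iteration 2/3 --
  RT 180: heading 330 -> 150
  LT 120: heading 150 -> 270
  LT 30: heading 270 -> 300
  FD 11: (9.526,-5.5) -> (15.026,-15.026) [heading=300, draw]
  -- iteration 3/3 --
  RT 180: heading 300 -> 120
  LT 120: heading 120 -> 240
  LT 30: heading 240 -> 270
  FD 11: (15.026,-15.026) -> (15.026,-26.026) [heading=270, draw]
]
BK 2: (15.026,-26.026) -> (15.026,-24.026) [heading=270, draw]
Final: pos=(15.026,-24.026), heading=270, 4 segment(s) drawn

Segment lengths:
  seg 1: (0,0) -> (9.526,-5.5), length = 11
  seg 2: (9.526,-5.5) -> (15.026,-15.026), length = 11
  seg 3: (15.026,-15.026) -> (15.026,-26.026), length = 11
  seg 4: (15.026,-26.026) -> (15.026,-24.026), length = 2
Total = 35

Answer: 35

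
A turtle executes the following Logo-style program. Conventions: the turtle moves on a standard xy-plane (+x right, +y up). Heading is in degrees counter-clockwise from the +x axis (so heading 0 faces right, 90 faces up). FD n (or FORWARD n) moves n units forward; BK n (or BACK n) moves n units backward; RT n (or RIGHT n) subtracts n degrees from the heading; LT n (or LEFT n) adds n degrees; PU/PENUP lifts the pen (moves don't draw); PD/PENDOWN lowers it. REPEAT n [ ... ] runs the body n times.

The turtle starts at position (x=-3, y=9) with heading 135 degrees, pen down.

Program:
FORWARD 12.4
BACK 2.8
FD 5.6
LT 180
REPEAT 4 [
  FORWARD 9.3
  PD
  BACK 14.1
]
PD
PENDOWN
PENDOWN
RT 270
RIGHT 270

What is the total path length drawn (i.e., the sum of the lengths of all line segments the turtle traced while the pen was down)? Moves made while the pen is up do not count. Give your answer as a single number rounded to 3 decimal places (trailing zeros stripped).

Answer: 114.4

Derivation:
Executing turtle program step by step:
Start: pos=(-3,9), heading=135, pen down
FD 12.4: (-3,9) -> (-11.768,17.768) [heading=135, draw]
BK 2.8: (-11.768,17.768) -> (-9.788,15.788) [heading=135, draw]
FD 5.6: (-9.788,15.788) -> (-13.748,19.748) [heading=135, draw]
LT 180: heading 135 -> 315
REPEAT 4 [
  -- iteration 1/4 --
  FD 9.3: (-13.748,19.748) -> (-7.172,13.172) [heading=315, draw]
  PD: pen down
  BK 14.1: (-7.172,13.172) -> (-17.142,23.142) [heading=315, draw]
  -- iteration 2/4 --
  FD 9.3: (-17.142,23.142) -> (-10.566,16.566) [heading=315, draw]
  PD: pen down
  BK 14.1: (-10.566,16.566) -> (-20.536,26.536) [heading=315, draw]
  -- iteration 3/4 --
  FD 9.3: (-20.536,26.536) -> (-13.96,19.96) [heading=315, draw]
  PD: pen down
  BK 14.1: (-13.96,19.96) -> (-23.93,29.93) [heading=315, draw]
  -- iteration 4/4 --
  FD 9.3: (-23.93,29.93) -> (-17.354,23.354) [heading=315, draw]
  PD: pen down
  BK 14.1: (-17.354,23.354) -> (-27.324,33.324) [heading=315, draw]
]
PD: pen down
PD: pen down
PD: pen down
RT 270: heading 315 -> 45
RT 270: heading 45 -> 135
Final: pos=(-27.324,33.324), heading=135, 11 segment(s) drawn

Segment lengths:
  seg 1: (-3,9) -> (-11.768,17.768), length = 12.4
  seg 2: (-11.768,17.768) -> (-9.788,15.788), length = 2.8
  seg 3: (-9.788,15.788) -> (-13.748,19.748), length = 5.6
  seg 4: (-13.748,19.748) -> (-7.172,13.172), length = 9.3
  seg 5: (-7.172,13.172) -> (-17.142,23.142), length = 14.1
  seg 6: (-17.142,23.142) -> (-10.566,16.566), length = 9.3
  seg 7: (-10.566,16.566) -> (-20.536,26.536), length = 14.1
  seg 8: (-20.536,26.536) -> (-13.96,19.96), length = 9.3
  seg 9: (-13.96,19.96) -> (-23.93,29.93), length = 14.1
  seg 10: (-23.93,29.93) -> (-17.354,23.354), length = 9.3
  seg 11: (-17.354,23.354) -> (-27.324,33.324), length = 14.1
Total = 114.4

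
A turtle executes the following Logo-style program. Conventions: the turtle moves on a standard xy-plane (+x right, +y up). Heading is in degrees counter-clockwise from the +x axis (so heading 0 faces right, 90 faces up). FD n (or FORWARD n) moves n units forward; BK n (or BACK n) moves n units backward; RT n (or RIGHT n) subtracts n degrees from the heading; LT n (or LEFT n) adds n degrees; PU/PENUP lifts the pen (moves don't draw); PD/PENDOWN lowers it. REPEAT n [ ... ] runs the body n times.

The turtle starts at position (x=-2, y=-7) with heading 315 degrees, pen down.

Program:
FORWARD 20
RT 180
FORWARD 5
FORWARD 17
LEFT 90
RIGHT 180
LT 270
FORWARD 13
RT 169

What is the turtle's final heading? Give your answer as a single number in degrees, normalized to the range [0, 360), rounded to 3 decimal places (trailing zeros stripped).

Answer: 146

Derivation:
Executing turtle program step by step:
Start: pos=(-2,-7), heading=315, pen down
FD 20: (-2,-7) -> (12.142,-21.142) [heading=315, draw]
RT 180: heading 315 -> 135
FD 5: (12.142,-21.142) -> (8.607,-17.607) [heading=135, draw]
FD 17: (8.607,-17.607) -> (-3.414,-5.586) [heading=135, draw]
LT 90: heading 135 -> 225
RT 180: heading 225 -> 45
LT 270: heading 45 -> 315
FD 13: (-3.414,-5.586) -> (5.778,-14.778) [heading=315, draw]
RT 169: heading 315 -> 146
Final: pos=(5.778,-14.778), heading=146, 4 segment(s) drawn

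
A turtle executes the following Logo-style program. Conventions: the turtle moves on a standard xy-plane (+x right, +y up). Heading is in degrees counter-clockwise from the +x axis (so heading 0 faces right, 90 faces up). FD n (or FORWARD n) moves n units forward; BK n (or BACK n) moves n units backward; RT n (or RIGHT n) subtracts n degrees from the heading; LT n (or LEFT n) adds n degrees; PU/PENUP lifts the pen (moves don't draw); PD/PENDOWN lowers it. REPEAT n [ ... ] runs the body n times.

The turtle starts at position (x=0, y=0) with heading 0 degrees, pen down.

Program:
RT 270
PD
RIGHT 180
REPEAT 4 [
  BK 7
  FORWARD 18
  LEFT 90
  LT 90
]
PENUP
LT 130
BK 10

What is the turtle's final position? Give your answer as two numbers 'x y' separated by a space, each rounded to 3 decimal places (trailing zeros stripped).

Answer: -7.66 -6.428

Derivation:
Executing turtle program step by step:
Start: pos=(0,0), heading=0, pen down
RT 270: heading 0 -> 90
PD: pen down
RT 180: heading 90 -> 270
REPEAT 4 [
  -- iteration 1/4 --
  BK 7: (0,0) -> (0,7) [heading=270, draw]
  FD 18: (0,7) -> (0,-11) [heading=270, draw]
  LT 90: heading 270 -> 0
  LT 90: heading 0 -> 90
  -- iteration 2/4 --
  BK 7: (0,-11) -> (0,-18) [heading=90, draw]
  FD 18: (0,-18) -> (0,0) [heading=90, draw]
  LT 90: heading 90 -> 180
  LT 90: heading 180 -> 270
  -- iteration 3/4 --
  BK 7: (0,0) -> (0,7) [heading=270, draw]
  FD 18: (0,7) -> (0,-11) [heading=270, draw]
  LT 90: heading 270 -> 0
  LT 90: heading 0 -> 90
  -- iteration 4/4 --
  BK 7: (0,-11) -> (0,-18) [heading=90, draw]
  FD 18: (0,-18) -> (0,0) [heading=90, draw]
  LT 90: heading 90 -> 180
  LT 90: heading 180 -> 270
]
PU: pen up
LT 130: heading 270 -> 40
BK 10: (0,0) -> (-7.66,-6.428) [heading=40, move]
Final: pos=(-7.66,-6.428), heading=40, 8 segment(s) drawn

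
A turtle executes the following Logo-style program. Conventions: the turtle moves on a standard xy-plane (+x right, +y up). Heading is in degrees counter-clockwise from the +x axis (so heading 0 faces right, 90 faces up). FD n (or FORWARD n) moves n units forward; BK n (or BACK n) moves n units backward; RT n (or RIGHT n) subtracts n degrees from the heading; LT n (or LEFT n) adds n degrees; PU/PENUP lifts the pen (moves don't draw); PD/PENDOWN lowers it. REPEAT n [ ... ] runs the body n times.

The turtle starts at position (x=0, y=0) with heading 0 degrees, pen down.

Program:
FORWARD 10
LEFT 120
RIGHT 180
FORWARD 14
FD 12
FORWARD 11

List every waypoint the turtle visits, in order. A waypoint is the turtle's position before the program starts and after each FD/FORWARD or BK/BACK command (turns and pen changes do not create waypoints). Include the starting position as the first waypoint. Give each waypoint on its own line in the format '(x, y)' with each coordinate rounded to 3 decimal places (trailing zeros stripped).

Answer: (0, 0)
(10, 0)
(17, -12.124)
(23, -22.517)
(28.5, -32.043)

Derivation:
Executing turtle program step by step:
Start: pos=(0,0), heading=0, pen down
FD 10: (0,0) -> (10,0) [heading=0, draw]
LT 120: heading 0 -> 120
RT 180: heading 120 -> 300
FD 14: (10,0) -> (17,-12.124) [heading=300, draw]
FD 12: (17,-12.124) -> (23,-22.517) [heading=300, draw]
FD 11: (23,-22.517) -> (28.5,-32.043) [heading=300, draw]
Final: pos=(28.5,-32.043), heading=300, 4 segment(s) drawn
Waypoints (5 total):
(0, 0)
(10, 0)
(17, -12.124)
(23, -22.517)
(28.5, -32.043)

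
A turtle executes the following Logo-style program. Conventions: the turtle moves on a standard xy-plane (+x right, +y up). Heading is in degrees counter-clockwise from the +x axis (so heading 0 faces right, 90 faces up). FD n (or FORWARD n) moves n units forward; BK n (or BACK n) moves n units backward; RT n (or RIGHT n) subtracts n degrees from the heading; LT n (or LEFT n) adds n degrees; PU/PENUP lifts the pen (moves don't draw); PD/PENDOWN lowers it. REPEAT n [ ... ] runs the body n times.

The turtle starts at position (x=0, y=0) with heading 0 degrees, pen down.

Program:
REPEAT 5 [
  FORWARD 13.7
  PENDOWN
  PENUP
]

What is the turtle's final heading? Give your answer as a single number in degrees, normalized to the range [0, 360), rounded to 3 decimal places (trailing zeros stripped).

Executing turtle program step by step:
Start: pos=(0,0), heading=0, pen down
REPEAT 5 [
  -- iteration 1/5 --
  FD 13.7: (0,0) -> (13.7,0) [heading=0, draw]
  PD: pen down
  PU: pen up
  -- iteration 2/5 --
  FD 13.7: (13.7,0) -> (27.4,0) [heading=0, move]
  PD: pen down
  PU: pen up
  -- iteration 3/5 --
  FD 13.7: (27.4,0) -> (41.1,0) [heading=0, move]
  PD: pen down
  PU: pen up
  -- iteration 4/5 --
  FD 13.7: (41.1,0) -> (54.8,0) [heading=0, move]
  PD: pen down
  PU: pen up
  -- iteration 5/5 --
  FD 13.7: (54.8,0) -> (68.5,0) [heading=0, move]
  PD: pen down
  PU: pen up
]
Final: pos=(68.5,0), heading=0, 1 segment(s) drawn

Answer: 0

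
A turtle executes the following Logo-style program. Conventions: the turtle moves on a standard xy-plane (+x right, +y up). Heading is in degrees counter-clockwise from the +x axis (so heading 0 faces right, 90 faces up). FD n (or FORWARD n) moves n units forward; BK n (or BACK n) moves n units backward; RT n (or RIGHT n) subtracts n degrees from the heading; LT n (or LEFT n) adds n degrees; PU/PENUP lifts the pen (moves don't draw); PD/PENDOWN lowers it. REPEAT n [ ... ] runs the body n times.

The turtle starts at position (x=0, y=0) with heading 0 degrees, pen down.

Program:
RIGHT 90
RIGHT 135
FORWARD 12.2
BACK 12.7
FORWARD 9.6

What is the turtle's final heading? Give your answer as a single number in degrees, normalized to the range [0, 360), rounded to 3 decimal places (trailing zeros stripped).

Executing turtle program step by step:
Start: pos=(0,0), heading=0, pen down
RT 90: heading 0 -> 270
RT 135: heading 270 -> 135
FD 12.2: (0,0) -> (-8.627,8.627) [heading=135, draw]
BK 12.7: (-8.627,8.627) -> (0.354,-0.354) [heading=135, draw]
FD 9.6: (0.354,-0.354) -> (-6.435,6.435) [heading=135, draw]
Final: pos=(-6.435,6.435), heading=135, 3 segment(s) drawn

Answer: 135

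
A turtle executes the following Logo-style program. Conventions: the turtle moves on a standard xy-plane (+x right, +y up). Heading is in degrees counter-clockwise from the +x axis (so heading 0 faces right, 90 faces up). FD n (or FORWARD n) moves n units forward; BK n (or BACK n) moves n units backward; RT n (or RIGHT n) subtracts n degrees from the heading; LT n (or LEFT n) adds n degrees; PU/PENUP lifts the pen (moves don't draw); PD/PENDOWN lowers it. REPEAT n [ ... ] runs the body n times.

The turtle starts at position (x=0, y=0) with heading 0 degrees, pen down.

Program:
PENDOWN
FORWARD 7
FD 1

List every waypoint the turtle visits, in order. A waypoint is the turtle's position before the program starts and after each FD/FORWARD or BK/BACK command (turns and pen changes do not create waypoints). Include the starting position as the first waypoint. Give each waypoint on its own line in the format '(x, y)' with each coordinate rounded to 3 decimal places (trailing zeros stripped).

Executing turtle program step by step:
Start: pos=(0,0), heading=0, pen down
PD: pen down
FD 7: (0,0) -> (7,0) [heading=0, draw]
FD 1: (7,0) -> (8,0) [heading=0, draw]
Final: pos=(8,0), heading=0, 2 segment(s) drawn
Waypoints (3 total):
(0, 0)
(7, 0)
(8, 0)

Answer: (0, 0)
(7, 0)
(8, 0)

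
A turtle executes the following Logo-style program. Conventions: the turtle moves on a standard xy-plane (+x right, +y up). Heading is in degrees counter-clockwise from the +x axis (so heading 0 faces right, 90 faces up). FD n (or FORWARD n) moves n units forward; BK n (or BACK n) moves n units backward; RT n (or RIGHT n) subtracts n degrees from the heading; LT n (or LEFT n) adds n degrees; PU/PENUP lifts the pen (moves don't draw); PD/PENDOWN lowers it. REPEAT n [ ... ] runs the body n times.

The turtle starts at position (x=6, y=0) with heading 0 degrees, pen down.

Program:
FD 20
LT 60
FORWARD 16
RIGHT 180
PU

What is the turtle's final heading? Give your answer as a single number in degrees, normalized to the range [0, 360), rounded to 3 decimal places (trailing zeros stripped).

Executing turtle program step by step:
Start: pos=(6,0), heading=0, pen down
FD 20: (6,0) -> (26,0) [heading=0, draw]
LT 60: heading 0 -> 60
FD 16: (26,0) -> (34,13.856) [heading=60, draw]
RT 180: heading 60 -> 240
PU: pen up
Final: pos=(34,13.856), heading=240, 2 segment(s) drawn

Answer: 240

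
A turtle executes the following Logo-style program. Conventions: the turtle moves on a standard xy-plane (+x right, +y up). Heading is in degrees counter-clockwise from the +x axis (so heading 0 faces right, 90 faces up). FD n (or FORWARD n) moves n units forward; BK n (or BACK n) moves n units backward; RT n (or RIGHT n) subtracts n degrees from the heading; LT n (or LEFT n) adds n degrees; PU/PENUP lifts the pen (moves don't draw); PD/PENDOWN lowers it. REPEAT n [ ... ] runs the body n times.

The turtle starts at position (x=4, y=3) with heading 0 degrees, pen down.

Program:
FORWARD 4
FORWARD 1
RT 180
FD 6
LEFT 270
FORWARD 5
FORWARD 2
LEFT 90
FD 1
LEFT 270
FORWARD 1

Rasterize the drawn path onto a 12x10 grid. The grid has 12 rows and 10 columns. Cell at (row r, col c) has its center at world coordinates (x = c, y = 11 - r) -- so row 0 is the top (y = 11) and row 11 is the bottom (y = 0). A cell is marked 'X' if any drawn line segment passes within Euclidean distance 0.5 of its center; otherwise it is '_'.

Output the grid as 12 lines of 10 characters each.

Answer: __X_______
__XX______
___X______
___X______
___X______
___X______
___X______
___X______
___XXXXXXX
__________
__________
__________

Derivation:
Segment 0: (4,3) -> (8,3)
Segment 1: (8,3) -> (9,3)
Segment 2: (9,3) -> (3,3)
Segment 3: (3,3) -> (3,8)
Segment 4: (3,8) -> (3,10)
Segment 5: (3,10) -> (2,10)
Segment 6: (2,10) -> (2,11)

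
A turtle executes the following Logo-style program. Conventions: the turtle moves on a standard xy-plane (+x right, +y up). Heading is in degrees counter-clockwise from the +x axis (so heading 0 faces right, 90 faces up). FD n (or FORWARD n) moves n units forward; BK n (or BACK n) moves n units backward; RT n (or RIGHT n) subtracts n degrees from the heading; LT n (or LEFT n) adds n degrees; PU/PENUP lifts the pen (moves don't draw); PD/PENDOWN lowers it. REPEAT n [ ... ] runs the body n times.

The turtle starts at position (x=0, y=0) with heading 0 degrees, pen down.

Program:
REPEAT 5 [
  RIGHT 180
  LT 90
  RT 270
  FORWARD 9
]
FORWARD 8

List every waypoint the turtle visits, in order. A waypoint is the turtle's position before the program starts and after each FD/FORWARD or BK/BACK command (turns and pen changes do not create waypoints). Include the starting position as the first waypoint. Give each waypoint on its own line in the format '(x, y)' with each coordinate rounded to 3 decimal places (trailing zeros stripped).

Answer: (0, 0)
(9, 0)
(18, 0)
(27, 0)
(36, 0)
(45, 0)
(53, 0)

Derivation:
Executing turtle program step by step:
Start: pos=(0,0), heading=0, pen down
REPEAT 5 [
  -- iteration 1/5 --
  RT 180: heading 0 -> 180
  LT 90: heading 180 -> 270
  RT 270: heading 270 -> 0
  FD 9: (0,0) -> (9,0) [heading=0, draw]
  -- iteration 2/5 --
  RT 180: heading 0 -> 180
  LT 90: heading 180 -> 270
  RT 270: heading 270 -> 0
  FD 9: (9,0) -> (18,0) [heading=0, draw]
  -- iteration 3/5 --
  RT 180: heading 0 -> 180
  LT 90: heading 180 -> 270
  RT 270: heading 270 -> 0
  FD 9: (18,0) -> (27,0) [heading=0, draw]
  -- iteration 4/5 --
  RT 180: heading 0 -> 180
  LT 90: heading 180 -> 270
  RT 270: heading 270 -> 0
  FD 9: (27,0) -> (36,0) [heading=0, draw]
  -- iteration 5/5 --
  RT 180: heading 0 -> 180
  LT 90: heading 180 -> 270
  RT 270: heading 270 -> 0
  FD 9: (36,0) -> (45,0) [heading=0, draw]
]
FD 8: (45,0) -> (53,0) [heading=0, draw]
Final: pos=(53,0), heading=0, 6 segment(s) drawn
Waypoints (7 total):
(0, 0)
(9, 0)
(18, 0)
(27, 0)
(36, 0)
(45, 0)
(53, 0)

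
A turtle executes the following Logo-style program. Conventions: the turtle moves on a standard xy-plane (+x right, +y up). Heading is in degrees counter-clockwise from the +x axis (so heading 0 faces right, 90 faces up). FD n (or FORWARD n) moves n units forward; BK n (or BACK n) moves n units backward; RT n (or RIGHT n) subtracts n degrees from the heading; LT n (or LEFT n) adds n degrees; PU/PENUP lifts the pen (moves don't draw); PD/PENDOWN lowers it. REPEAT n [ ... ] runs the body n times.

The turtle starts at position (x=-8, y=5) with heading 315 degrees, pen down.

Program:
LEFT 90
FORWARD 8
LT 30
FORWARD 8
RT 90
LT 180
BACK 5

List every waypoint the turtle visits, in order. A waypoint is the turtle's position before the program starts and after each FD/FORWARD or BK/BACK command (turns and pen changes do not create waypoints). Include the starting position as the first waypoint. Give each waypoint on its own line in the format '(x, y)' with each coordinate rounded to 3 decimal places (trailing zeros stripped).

Executing turtle program step by step:
Start: pos=(-8,5), heading=315, pen down
LT 90: heading 315 -> 45
FD 8: (-8,5) -> (-2.343,10.657) [heading=45, draw]
LT 30: heading 45 -> 75
FD 8: (-2.343,10.657) -> (-0.273,18.384) [heading=75, draw]
RT 90: heading 75 -> 345
LT 180: heading 345 -> 165
BK 5: (-0.273,18.384) -> (4.557,17.09) [heading=165, draw]
Final: pos=(4.557,17.09), heading=165, 3 segment(s) drawn
Waypoints (4 total):
(-8, 5)
(-2.343, 10.657)
(-0.273, 18.384)
(4.557, 17.09)

Answer: (-8, 5)
(-2.343, 10.657)
(-0.273, 18.384)
(4.557, 17.09)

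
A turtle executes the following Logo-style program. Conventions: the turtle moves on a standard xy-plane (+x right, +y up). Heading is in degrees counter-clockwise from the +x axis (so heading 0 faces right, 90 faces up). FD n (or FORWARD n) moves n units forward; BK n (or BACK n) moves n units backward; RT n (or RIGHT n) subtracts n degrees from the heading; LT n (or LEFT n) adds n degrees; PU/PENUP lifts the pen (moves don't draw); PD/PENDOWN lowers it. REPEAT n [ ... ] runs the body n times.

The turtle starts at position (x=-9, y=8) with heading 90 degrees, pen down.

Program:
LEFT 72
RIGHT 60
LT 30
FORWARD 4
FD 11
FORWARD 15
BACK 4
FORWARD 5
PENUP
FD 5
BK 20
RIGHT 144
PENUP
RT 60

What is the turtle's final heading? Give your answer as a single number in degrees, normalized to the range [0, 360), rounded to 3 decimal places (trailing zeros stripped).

Executing turtle program step by step:
Start: pos=(-9,8), heading=90, pen down
LT 72: heading 90 -> 162
RT 60: heading 162 -> 102
LT 30: heading 102 -> 132
FD 4: (-9,8) -> (-11.677,10.973) [heading=132, draw]
FD 11: (-11.677,10.973) -> (-19.037,19.147) [heading=132, draw]
FD 15: (-19.037,19.147) -> (-29.074,30.294) [heading=132, draw]
BK 4: (-29.074,30.294) -> (-26.397,27.322) [heading=132, draw]
FD 5: (-26.397,27.322) -> (-29.743,31.037) [heading=132, draw]
PU: pen up
FD 5: (-29.743,31.037) -> (-33.089,34.753) [heading=132, move]
BK 20: (-33.089,34.753) -> (-19.706,19.89) [heading=132, move]
RT 144: heading 132 -> 348
PU: pen up
RT 60: heading 348 -> 288
Final: pos=(-19.706,19.89), heading=288, 5 segment(s) drawn

Answer: 288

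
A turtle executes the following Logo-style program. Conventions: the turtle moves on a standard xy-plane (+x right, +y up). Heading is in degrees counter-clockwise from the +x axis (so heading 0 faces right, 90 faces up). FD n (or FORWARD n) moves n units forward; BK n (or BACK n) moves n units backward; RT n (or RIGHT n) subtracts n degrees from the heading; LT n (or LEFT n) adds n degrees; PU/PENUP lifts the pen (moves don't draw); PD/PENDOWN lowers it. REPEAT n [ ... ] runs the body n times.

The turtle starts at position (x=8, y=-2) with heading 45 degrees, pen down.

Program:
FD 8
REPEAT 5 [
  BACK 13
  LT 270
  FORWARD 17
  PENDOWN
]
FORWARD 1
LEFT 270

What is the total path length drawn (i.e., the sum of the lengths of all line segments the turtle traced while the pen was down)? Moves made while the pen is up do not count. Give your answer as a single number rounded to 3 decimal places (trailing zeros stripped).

Answer: 159

Derivation:
Executing turtle program step by step:
Start: pos=(8,-2), heading=45, pen down
FD 8: (8,-2) -> (13.657,3.657) [heading=45, draw]
REPEAT 5 [
  -- iteration 1/5 --
  BK 13: (13.657,3.657) -> (4.464,-5.536) [heading=45, draw]
  LT 270: heading 45 -> 315
  FD 17: (4.464,-5.536) -> (16.485,-17.556) [heading=315, draw]
  PD: pen down
  -- iteration 2/5 --
  BK 13: (16.485,-17.556) -> (7.293,-8.364) [heading=315, draw]
  LT 270: heading 315 -> 225
  FD 17: (7.293,-8.364) -> (-4.728,-20.385) [heading=225, draw]
  PD: pen down
  -- iteration 3/5 --
  BK 13: (-4.728,-20.385) -> (4.464,-11.192) [heading=225, draw]
  LT 270: heading 225 -> 135
  FD 17: (4.464,-11.192) -> (-7.556,0.828) [heading=135, draw]
  PD: pen down
  -- iteration 4/5 --
  BK 13: (-7.556,0.828) -> (1.636,-8.364) [heading=135, draw]
  LT 270: heading 135 -> 45
  FD 17: (1.636,-8.364) -> (13.657,3.657) [heading=45, draw]
  PD: pen down
  -- iteration 5/5 --
  BK 13: (13.657,3.657) -> (4.464,-5.536) [heading=45, draw]
  LT 270: heading 45 -> 315
  FD 17: (4.464,-5.536) -> (16.485,-17.556) [heading=315, draw]
  PD: pen down
]
FD 1: (16.485,-17.556) -> (17.192,-18.263) [heading=315, draw]
LT 270: heading 315 -> 225
Final: pos=(17.192,-18.263), heading=225, 12 segment(s) drawn

Segment lengths:
  seg 1: (8,-2) -> (13.657,3.657), length = 8
  seg 2: (13.657,3.657) -> (4.464,-5.536), length = 13
  seg 3: (4.464,-5.536) -> (16.485,-17.556), length = 17
  seg 4: (16.485,-17.556) -> (7.293,-8.364), length = 13
  seg 5: (7.293,-8.364) -> (-4.728,-20.385), length = 17
  seg 6: (-4.728,-20.385) -> (4.464,-11.192), length = 13
  seg 7: (4.464,-11.192) -> (-7.556,0.828), length = 17
  seg 8: (-7.556,0.828) -> (1.636,-8.364), length = 13
  seg 9: (1.636,-8.364) -> (13.657,3.657), length = 17
  seg 10: (13.657,3.657) -> (4.464,-5.536), length = 13
  seg 11: (4.464,-5.536) -> (16.485,-17.556), length = 17
  seg 12: (16.485,-17.556) -> (17.192,-18.263), length = 1
Total = 159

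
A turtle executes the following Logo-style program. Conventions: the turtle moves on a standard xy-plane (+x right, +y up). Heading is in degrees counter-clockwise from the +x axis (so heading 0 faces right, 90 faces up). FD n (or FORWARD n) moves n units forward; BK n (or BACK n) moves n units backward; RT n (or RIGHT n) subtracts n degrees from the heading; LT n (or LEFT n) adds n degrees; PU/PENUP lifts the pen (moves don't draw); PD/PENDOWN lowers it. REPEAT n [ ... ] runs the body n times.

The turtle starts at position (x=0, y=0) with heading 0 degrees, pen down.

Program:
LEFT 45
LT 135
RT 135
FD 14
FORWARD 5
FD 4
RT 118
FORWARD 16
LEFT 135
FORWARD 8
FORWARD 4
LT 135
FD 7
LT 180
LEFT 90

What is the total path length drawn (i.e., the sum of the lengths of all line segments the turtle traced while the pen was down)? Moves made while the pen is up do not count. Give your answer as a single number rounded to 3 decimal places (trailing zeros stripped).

Answer: 58

Derivation:
Executing turtle program step by step:
Start: pos=(0,0), heading=0, pen down
LT 45: heading 0 -> 45
LT 135: heading 45 -> 180
RT 135: heading 180 -> 45
FD 14: (0,0) -> (9.899,9.899) [heading=45, draw]
FD 5: (9.899,9.899) -> (13.435,13.435) [heading=45, draw]
FD 4: (13.435,13.435) -> (16.263,16.263) [heading=45, draw]
RT 118: heading 45 -> 287
FD 16: (16.263,16.263) -> (20.941,0.963) [heading=287, draw]
LT 135: heading 287 -> 62
FD 8: (20.941,0.963) -> (24.697,8.026) [heading=62, draw]
FD 4: (24.697,8.026) -> (26.575,11.558) [heading=62, draw]
LT 135: heading 62 -> 197
FD 7: (26.575,11.558) -> (19.881,9.511) [heading=197, draw]
LT 180: heading 197 -> 17
LT 90: heading 17 -> 107
Final: pos=(19.881,9.511), heading=107, 7 segment(s) drawn

Segment lengths:
  seg 1: (0,0) -> (9.899,9.899), length = 14
  seg 2: (9.899,9.899) -> (13.435,13.435), length = 5
  seg 3: (13.435,13.435) -> (16.263,16.263), length = 4
  seg 4: (16.263,16.263) -> (20.941,0.963), length = 16
  seg 5: (20.941,0.963) -> (24.697,8.026), length = 8
  seg 6: (24.697,8.026) -> (26.575,11.558), length = 4
  seg 7: (26.575,11.558) -> (19.881,9.511), length = 7
Total = 58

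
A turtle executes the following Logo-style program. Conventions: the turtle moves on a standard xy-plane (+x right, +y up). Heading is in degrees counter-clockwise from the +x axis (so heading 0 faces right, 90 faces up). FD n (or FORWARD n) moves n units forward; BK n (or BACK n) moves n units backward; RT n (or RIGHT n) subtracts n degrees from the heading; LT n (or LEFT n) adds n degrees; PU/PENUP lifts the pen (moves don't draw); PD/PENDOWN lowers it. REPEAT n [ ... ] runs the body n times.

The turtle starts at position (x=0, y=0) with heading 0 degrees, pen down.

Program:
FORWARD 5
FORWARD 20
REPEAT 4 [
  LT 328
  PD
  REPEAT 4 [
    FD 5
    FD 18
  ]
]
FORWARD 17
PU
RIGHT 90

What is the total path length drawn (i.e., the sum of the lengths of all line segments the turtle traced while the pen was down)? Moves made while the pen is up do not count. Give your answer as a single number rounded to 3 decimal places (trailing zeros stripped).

Answer: 410

Derivation:
Executing turtle program step by step:
Start: pos=(0,0), heading=0, pen down
FD 5: (0,0) -> (5,0) [heading=0, draw]
FD 20: (5,0) -> (25,0) [heading=0, draw]
REPEAT 4 [
  -- iteration 1/4 --
  LT 328: heading 0 -> 328
  PD: pen down
  REPEAT 4 [
    -- iteration 1/4 --
    FD 5: (25,0) -> (29.24,-2.65) [heading=328, draw]
    FD 18: (29.24,-2.65) -> (44.505,-12.188) [heading=328, draw]
    -- iteration 2/4 --
    FD 5: (44.505,-12.188) -> (48.745,-14.838) [heading=328, draw]
    FD 18: (48.745,-14.838) -> (64.01,-24.376) [heading=328, draw]
    -- iteration 3/4 --
    FD 5: (64.01,-24.376) -> (68.25,-27.026) [heading=328, draw]
    FD 18: (68.25,-27.026) -> (83.515,-36.564) [heading=328, draw]
    -- iteration 4/4 --
    FD 5: (83.515,-36.564) -> (87.756,-39.214) [heading=328, draw]
    FD 18: (87.756,-39.214) -> (103.02,-48.753) [heading=328, draw]
  ]
  -- iteration 2/4 --
  LT 328: heading 328 -> 296
  PD: pen down
  REPEAT 4 [
    -- iteration 1/4 --
    FD 5: (103.02,-48.753) -> (105.212,-53.247) [heading=296, draw]
    FD 18: (105.212,-53.247) -> (113.103,-69.425) [heading=296, draw]
    -- iteration 2/4 --
    FD 5: (113.103,-69.425) -> (115.295,-73.919) [heading=296, draw]
    FD 18: (115.295,-73.919) -> (123.185,-90.097) [heading=296, draw]
    -- iteration 3/4 --
    FD 5: (123.185,-90.097) -> (125.377,-94.591) [heading=296, draw]
    FD 18: (125.377,-94.591) -> (133.268,-110.769) [heading=296, draw]
    -- iteration 4/4 --
    FD 5: (133.268,-110.769) -> (135.46,-115.263) [heading=296, draw]
    FD 18: (135.46,-115.263) -> (143.351,-131.442) [heading=296, draw]
  ]
  -- iteration 3/4 --
  LT 328: heading 296 -> 264
  PD: pen down
  REPEAT 4 [
    -- iteration 1/4 --
    FD 5: (143.351,-131.442) -> (142.828,-136.414) [heading=264, draw]
    FD 18: (142.828,-136.414) -> (140.946,-154.316) [heading=264, draw]
    -- iteration 2/4 --
    FD 5: (140.946,-154.316) -> (140.424,-159.288) [heading=264, draw]
    FD 18: (140.424,-159.288) -> (138.542,-177.19) [heading=264, draw]
    -- iteration 3/4 --
    FD 5: (138.542,-177.19) -> (138.02,-182.162) [heading=264, draw]
    FD 18: (138.02,-182.162) -> (136.138,-200.064) [heading=264, draw]
    -- iteration 4/4 --
    FD 5: (136.138,-200.064) -> (135.615,-205.036) [heading=264, draw]
    FD 18: (135.615,-205.036) -> (133.734,-222.938) [heading=264, draw]
  ]
  -- iteration 4/4 --
  LT 328: heading 264 -> 232
  PD: pen down
  REPEAT 4 [
    -- iteration 1/4 --
    FD 5: (133.734,-222.938) -> (130.656,-226.878) [heading=232, draw]
    FD 18: (130.656,-226.878) -> (119.574,-241.062) [heading=232, draw]
    -- iteration 2/4 --
    FD 5: (119.574,-241.062) -> (116.495,-245.002) [heading=232, draw]
    FD 18: (116.495,-245.002) -> (105.414,-259.186) [heading=232, draw]
    -- iteration 3/4 --
    FD 5: (105.414,-259.186) -> (102.335,-263.126) [heading=232, draw]
    FD 18: (102.335,-263.126) -> (91.253,-277.31) [heading=232, draw]
    -- iteration 4/4 --
    FD 5: (91.253,-277.31) -> (88.175,-281.25) [heading=232, draw]
    FD 18: (88.175,-281.25) -> (77.093,-295.435) [heading=232, draw]
  ]
]
FD 17: (77.093,-295.435) -> (66.627,-308.831) [heading=232, draw]
PU: pen up
RT 90: heading 232 -> 142
Final: pos=(66.627,-308.831), heading=142, 35 segment(s) drawn

Segment lengths:
  seg 1: (0,0) -> (5,0), length = 5
  seg 2: (5,0) -> (25,0), length = 20
  seg 3: (25,0) -> (29.24,-2.65), length = 5
  seg 4: (29.24,-2.65) -> (44.505,-12.188), length = 18
  seg 5: (44.505,-12.188) -> (48.745,-14.838), length = 5
  seg 6: (48.745,-14.838) -> (64.01,-24.376), length = 18
  seg 7: (64.01,-24.376) -> (68.25,-27.026), length = 5
  seg 8: (68.25,-27.026) -> (83.515,-36.564), length = 18
  seg 9: (83.515,-36.564) -> (87.756,-39.214), length = 5
  seg 10: (87.756,-39.214) -> (103.02,-48.753), length = 18
  seg 11: (103.02,-48.753) -> (105.212,-53.247), length = 5
  seg 12: (105.212,-53.247) -> (113.103,-69.425), length = 18
  seg 13: (113.103,-69.425) -> (115.295,-73.919), length = 5
  seg 14: (115.295,-73.919) -> (123.185,-90.097), length = 18
  seg 15: (123.185,-90.097) -> (125.377,-94.591), length = 5
  seg 16: (125.377,-94.591) -> (133.268,-110.769), length = 18
  seg 17: (133.268,-110.769) -> (135.46,-115.263), length = 5
  seg 18: (135.46,-115.263) -> (143.351,-131.442), length = 18
  seg 19: (143.351,-131.442) -> (142.828,-136.414), length = 5
  seg 20: (142.828,-136.414) -> (140.946,-154.316), length = 18
  seg 21: (140.946,-154.316) -> (140.424,-159.288), length = 5
  seg 22: (140.424,-159.288) -> (138.542,-177.19), length = 18
  seg 23: (138.542,-177.19) -> (138.02,-182.162), length = 5
  seg 24: (138.02,-182.162) -> (136.138,-200.064), length = 18
  seg 25: (136.138,-200.064) -> (135.615,-205.036), length = 5
  seg 26: (135.615,-205.036) -> (133.734,-222.938), length = 18
  seg 27: (133.734,-222.938) -> (130.656,-226.878), length = 5
  seg 28: (130.656,-226.878) -> (119.574,-241.062), length = 18
  seg 29: (119.574,-241.062) -> (116.495,-245.002), length = 5
  seg 30: (116.495,-245.002) -> (105.414,-259.186), length = 18
  seg 31: (105.414,-259.186) -> (102.335,-263.126), length = 5
  seg 32: (102.335,-263.126) -> (91.253,-277.31), length = 18
  seg 33: (91.253,-277.31) -> (88.175,-281.25), length = 5
  seg 34: (88.175,-281.25) -> (77.093,-295.435), length = 18
  seg 35: (77.093,-295.435) -> (66.627,-308.831), length = 17
Total = 410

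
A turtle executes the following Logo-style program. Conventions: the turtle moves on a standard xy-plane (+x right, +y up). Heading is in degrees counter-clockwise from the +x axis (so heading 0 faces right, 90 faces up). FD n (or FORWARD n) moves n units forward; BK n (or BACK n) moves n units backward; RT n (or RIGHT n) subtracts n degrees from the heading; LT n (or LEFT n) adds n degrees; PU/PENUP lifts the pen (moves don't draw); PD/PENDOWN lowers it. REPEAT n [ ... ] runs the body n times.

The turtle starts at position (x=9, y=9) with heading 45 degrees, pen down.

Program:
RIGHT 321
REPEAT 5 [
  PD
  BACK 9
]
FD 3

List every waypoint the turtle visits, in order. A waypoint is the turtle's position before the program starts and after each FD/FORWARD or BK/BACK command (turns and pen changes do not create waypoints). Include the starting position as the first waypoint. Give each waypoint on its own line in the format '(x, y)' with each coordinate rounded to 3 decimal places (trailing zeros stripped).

Executing turtle program step by step:
Start: pos=(9,9), heading=45, pen down
RT 321: heading 45 -> 84
REPEAT 5 [
  -- iteration 1/5 --
  PD: pen down
  BK 9: (9,9) -> (8.059,0.049) [heading=84, draw]
  -- iteration 2/5 --
  PD: pen down
  BK 9: (8.059,0.049) -> (7.118,-8.901) [heading=84, draw]
  -- iteration 3/5 --
  PD: pen down
  BK 9: (7.118,-8.901) -> (6.178,-17.852) [heading=84, draw]
  -- iteration 4/5 --
  PD: pen down
  BK 9: (6.178,-17.852) -> (5.237,-26.803) [heading=84, draw]
  -- iteration 5/5 --
  PD: pen down
  BK 9: (5.237,-26.803) -> (4.296,-35.753) [heading=84, draw]
]
FD 3: (4.296,-35.753) -> (4.61,-32.77) [heading=84, draw]
Final: pos=(4.61,-32.77), heading=84, 6 segment(s) drawn
Waypoints (7 total):
(9, 9)
(8.059, 0.049)
(7.118, -8.901)
(6.178, -17.852)
(5.237, -26.803)
(4.296, -35.753)
(4.61, -32.77)

Answer: (9, 9)
(8.059, 0.049)
(7.118, -8.901)
(6.178, -17.852)
(5.237, -26.803)
(4.296, -35.753)
(4.61, -32.77)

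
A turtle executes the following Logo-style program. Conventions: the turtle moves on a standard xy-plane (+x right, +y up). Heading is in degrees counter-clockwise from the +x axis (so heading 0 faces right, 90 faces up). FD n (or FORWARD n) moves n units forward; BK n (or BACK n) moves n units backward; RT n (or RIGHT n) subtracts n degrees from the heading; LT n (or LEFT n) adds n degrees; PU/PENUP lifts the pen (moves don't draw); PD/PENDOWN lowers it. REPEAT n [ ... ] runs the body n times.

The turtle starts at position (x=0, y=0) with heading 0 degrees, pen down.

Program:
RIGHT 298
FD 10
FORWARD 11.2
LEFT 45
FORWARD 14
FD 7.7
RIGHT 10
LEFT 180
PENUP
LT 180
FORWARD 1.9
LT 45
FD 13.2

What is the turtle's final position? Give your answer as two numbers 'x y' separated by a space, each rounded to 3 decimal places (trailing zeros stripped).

Answer: -7.025 49.483

Derivation:
Executing turtle program step by step:
Start: pos=(0,0), heading=0, pen down
RT 298: heading 0 -> 62
FD 10: (0,0) -> (4.695,8.829) [heading=62, draw]
FD 11.2: (4.695,8.829) -> (9.953,18.718) [heading=62, draw]
LT 45: heading 62 -> 107
FD 14: (9.953,18.718) -> (5.86,32.107) [heading=107, draw]
FD 7.7: (5.86,32.107) -> (3.608,39.47) [heading=107, draw]
RT 10: heading 107 -> 97
LT 180: heading 97 -> 277
PU: pen up
LT 180: heading 277 -> 97
FD 1.9: (3.608,39.47) -> (3.377,41.356) [heading=97, move]
LT 45: heading 97 -> 142
FD 13.2: (3.377,41.356) -> (-7.025,49.483) [heading=142, move]
Final: pos=(-7.025,49.483), heading=142, 4 segment(s) drawn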